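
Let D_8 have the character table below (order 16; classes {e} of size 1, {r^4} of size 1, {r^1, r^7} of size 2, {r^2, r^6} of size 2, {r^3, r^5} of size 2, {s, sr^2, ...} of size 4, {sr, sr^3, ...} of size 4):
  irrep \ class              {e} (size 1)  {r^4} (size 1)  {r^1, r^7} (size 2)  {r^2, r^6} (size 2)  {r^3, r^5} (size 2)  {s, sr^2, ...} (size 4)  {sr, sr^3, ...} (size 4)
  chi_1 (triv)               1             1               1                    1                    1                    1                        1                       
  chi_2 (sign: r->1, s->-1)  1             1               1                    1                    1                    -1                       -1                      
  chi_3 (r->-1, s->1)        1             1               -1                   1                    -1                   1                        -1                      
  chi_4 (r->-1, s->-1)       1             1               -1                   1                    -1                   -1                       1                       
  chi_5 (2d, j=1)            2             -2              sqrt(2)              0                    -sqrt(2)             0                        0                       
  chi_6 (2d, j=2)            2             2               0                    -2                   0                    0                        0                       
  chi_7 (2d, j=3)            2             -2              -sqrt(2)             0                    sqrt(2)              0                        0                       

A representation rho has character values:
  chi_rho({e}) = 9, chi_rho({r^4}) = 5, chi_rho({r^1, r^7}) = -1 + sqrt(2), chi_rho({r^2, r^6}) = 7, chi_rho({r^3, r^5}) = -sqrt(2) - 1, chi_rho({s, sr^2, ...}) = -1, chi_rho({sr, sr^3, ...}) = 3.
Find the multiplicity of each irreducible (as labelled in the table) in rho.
Multiplicities: chi_1: 2, chi_2: 1, chi_3: 1, chi_4: 3, chi_5: 1, chi_6: 0, chi_7: 0.

Justification: Use <chi_rho, chi> = (1/|G|) sum_C |C| * chi_rho(C) * conj(chi(C)) with |G| = 16 for each irreducible chi in the table:
  <chi_rho, chi_1> = (1/16)[1*(9)*conj(1) + 1*(5)*conj(1) + 2*(-1 + sqrt(2))*conj(1) + 2*(7)*conj(1) + 2*(-sqrt(2) - 1)*conj(1) + 4*(-1)*conj(1) + 4*(3)*conj(1)]
      = (1/16)[(9) + (5) + (-2 + 2*sqrt(2)) + (14) + (-2*sqrt(2) - 2) + (-4) + (12)] = 32/16 = 2
  <chi_rho, chi_2> = (1/16)[1*(9)*conj(1) + 1*(5)*conj(1) + 2*(-1 + sqrt(2))*conj(1) + 2*(7)*conj(1) + 2*(-sqrt(2) - 1)*conj(1) + 4*(-1)*conj(-1) + 4*(3)*conj(-1)]
      = (1/16)[(9) + (5) + (-2 + 2*sqrt(2)) + (14) + (-2*sqrt(2) - 2) + (4) + (-12)] = 16/16 = 1
  <chi_rho, chi_3> = (1/16)[1*(9)*conj(1) + 1*(5)*conj(1) + 2*(-1 + sqrt(2))*conj(-1) + 2*(7)*conj(1) + 2*(-sqrt(2) - 1)*conj(-1) + 4*(-1)*conj(1) + 4*(3)*conj(-1)]
      = (1/16)[(9) + (5) + (2 - 2*sqrt(2)) + (14) + (2 + 2*sqrt(2)) + (-4) + (-12)] = 16/16 = 1
  <chi_rho, chi_4> = (1/16)[1*(9)*conj(1) + 1*(5)*conj(1) + 2*(-1 + sqrt(2))*conj(-1) + 2*(7)*conj(1) + 2*(-sqrt(2) - 1)*conj(-1) + 4*(-1)*conj(-1) + 4*(3)*conj(1)]
      = (1/16)[(9) + (5) + (2 - 2*sqrt(2)) + (14) + (2 + 2*sqrt(2)) + (4) + (12)] = 48/16 = 3
  <chi_rho, chi_5> = (1/16)[1*(9)*conj(2) + 1*(5)*conj(-2) + 2*(-1 + sqrt(2))*conj(sqrt(2)) + 2*(7)*conj(0) + 2*(-sqrt(2) - 1)*conj(-sqrt(2)) + 4*(-1)*conj(0) + 4*(3)*conj(0)]
      = (1/16)[(18) + (-10) + (4 - 2*sqrt(2)) + (0) + (2*sqrt(2) + 4) + (0) + (0)] = 16/16 = 1
  <chi_rho, chi_6> = (1/16)[1*(9)*conj(2) + 1*(5)*conj(2) + 2*(-1 + sqrt(2))*conj(0) + 2*(7)*conj(-2) + 2*(-sqrt(2) - 1)*conj(0) + 4*(-1)*conj(0) + 4*(3)*conj(0)]
      = (1/16)[(18) + (10) + (0) + (-28) + (0) + (0) + (0)] = 0/16 = 0
  <chi_rho, chi_7> = (1/16)[1*(9)*conj(2) + 1*(5)*conj(-2) + 2*(-1 + sqrt(2))*conj(-sqrt(2)) + 2*(7)*conj(0) + 2*(-sqrt(2) - 1)*conj(sqrt(2)) + 4*(-1)*conj(0) + 4*(3)*conj(0)]
      = (1/16)[(18) + (-10) + (-4 + 2*sqrt(2)) + (0) + (-4 - 2*sqrt(2)) + (0) + (0)] = 0/16 = 0
Dimension check: dim(rho) = sum (mult * dim) = 2*1 + 1*1 + 1*1 + 3*1 + 1*2 + 0*2 + 0*2 = 9 = chi_rho(e) = 9.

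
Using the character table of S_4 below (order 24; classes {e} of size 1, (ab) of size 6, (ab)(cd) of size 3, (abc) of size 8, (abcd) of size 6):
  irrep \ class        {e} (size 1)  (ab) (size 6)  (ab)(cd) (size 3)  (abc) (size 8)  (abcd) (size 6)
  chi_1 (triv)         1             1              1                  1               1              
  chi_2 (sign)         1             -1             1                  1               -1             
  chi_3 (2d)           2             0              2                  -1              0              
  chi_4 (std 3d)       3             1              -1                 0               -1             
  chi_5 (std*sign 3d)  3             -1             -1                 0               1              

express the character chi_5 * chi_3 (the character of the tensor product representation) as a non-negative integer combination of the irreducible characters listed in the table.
chi_5 tensor chi_3 = chi_4 + chi_5 (all other irreducibles have multiplicity 0).

Explanation: The character of a tensor product is the pointwise product (chi_5 * chi_3)(C) = chi_5(C) * chi_3(C):
  {e}: (3)*(2), (ab): (-1)*(0), (ab)(cd): (-1)*(2), (abc): (0)*(-1), (abcd): (1)*(0)
so (chi_5 * chi_3) takes values
  {e} -> 6, (ab) -> 0, (ab)(cd) -> -2, (abc) -> 0, (abcd) -> 0.
Now take the inner product of this character with each irreducible chi from the table, <chi_5*chi_3, chi> = (1/24) sum_C |C| (chi_5*chi_3)(C) conj(chi(C)):
  <chi_5*chi_3, chi_1> = (1/24)[1*(6)*conj(1) + 6*(0)*conj(1) + 3*(-2)*conj(1) + 8*(0)*conj(1) + 6*(0)*conj(1)]
      = (1/24)[(6) + (0) + (-6) + (0) + (0)] = 0/24 = 0
  <chi_5*chi_3, chi_2> = (1/24)[1*(6)*conj(1) + 6*(0)*conj(-1) + 3*(-2)*conj(1) + 8*(0)*conj(1) + 6*(0)*conj(-1)]
      = (1/24)[(6) + (0) + (-6) + (0) + (0)] = 0/24 = 0
  <chi_5*chi_3, chi_3> = (1/24)[1*(6)*conj(2) + 6*(0)*conj(0) + 3*(-2)*conj(2) + 8*(0)*conj(-1) + 6*(0)*conj(0)]
      = (1/24)[(12) + (0) + (-12) + (0) + (0)] = 0/24 = 0
  <chi_5*chi_3, chi_4> = (1/24)[1*(6)*conj(3) + 6*(0)*conj(1) + 3*(-2)*conj(-1) + 8*(0)*conj(0) + 6*(0)*conj(-1)]
      = (1/24)[(18) + (0) + (6) + (0) + (0)] = 24/24 = 1
  <chi_5*chi_3, chi_5> = (1/24)[1*(6)*conj(3) + 6*(0)*conj(-1) + 3*(-2)*conj(-1) + 8*(0)*conj(0) + 6*(0)*conj(1)]
      = (1/24)[(18) + (0) + (6) + (0) + (0)] = 24/24 = 1
Hence the multiplicities are chi_4: 1, chi_5: 1. Dimension check: dim(chi_5)*dim(chi_3) = 3*2 = 6 and sum (mult * dim) = 1*3 + 1*3 = 6.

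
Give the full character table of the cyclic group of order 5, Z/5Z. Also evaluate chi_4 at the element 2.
Character table of Z/5Z (irreps indexed chi_0,...,chi_4 with chi_k(m) = zeta_5^(k*m), zeta_5 = exp(2*pi*i/5)):
  irrep \ class  {0} (size 1)  {1} (size 1)    {2} (size 1)    {3} (size 1)    {4} (size 1)  
  chi_0          1             1               1               1               1             
  chi_1          1             exp(2*I*pi/5)   exp(4*I*pi/5)   exp(-4*I*pi/5)  exp(-2*I*pi/5)
  chi_2          1             exp(4*I*pi/5)   exp(-2*I*pi/5)  exp(2*I*pi/5)   exp(-4*I*pi/5)
  chi_3          1             exp(-4*I*pi/5)  exp(2*I*pi/5)   exp(-2*I*pi/5)  exp(4*I*pi/5) 
  chi_4          1             exp(-2*I*pi/5)  exp(-4*I*pi/5)  exp(4*I*pi/5)   exp(2*I*pi/5) 

Spot check: chi_4(2) = zeta_5^(4*2) = zeta_5^8 = exp(-4*I*pi/5).

Justification: Z/5Z is abelian, so all 5 irreducible complex representations are 1-dimensional. They are given by chi_k(m) = zeta_5^(k*m) for k = 0,...,4. Row orthogonality: sum_m chi_k(m) conj(chi_l(m)) = 5 * [k = l].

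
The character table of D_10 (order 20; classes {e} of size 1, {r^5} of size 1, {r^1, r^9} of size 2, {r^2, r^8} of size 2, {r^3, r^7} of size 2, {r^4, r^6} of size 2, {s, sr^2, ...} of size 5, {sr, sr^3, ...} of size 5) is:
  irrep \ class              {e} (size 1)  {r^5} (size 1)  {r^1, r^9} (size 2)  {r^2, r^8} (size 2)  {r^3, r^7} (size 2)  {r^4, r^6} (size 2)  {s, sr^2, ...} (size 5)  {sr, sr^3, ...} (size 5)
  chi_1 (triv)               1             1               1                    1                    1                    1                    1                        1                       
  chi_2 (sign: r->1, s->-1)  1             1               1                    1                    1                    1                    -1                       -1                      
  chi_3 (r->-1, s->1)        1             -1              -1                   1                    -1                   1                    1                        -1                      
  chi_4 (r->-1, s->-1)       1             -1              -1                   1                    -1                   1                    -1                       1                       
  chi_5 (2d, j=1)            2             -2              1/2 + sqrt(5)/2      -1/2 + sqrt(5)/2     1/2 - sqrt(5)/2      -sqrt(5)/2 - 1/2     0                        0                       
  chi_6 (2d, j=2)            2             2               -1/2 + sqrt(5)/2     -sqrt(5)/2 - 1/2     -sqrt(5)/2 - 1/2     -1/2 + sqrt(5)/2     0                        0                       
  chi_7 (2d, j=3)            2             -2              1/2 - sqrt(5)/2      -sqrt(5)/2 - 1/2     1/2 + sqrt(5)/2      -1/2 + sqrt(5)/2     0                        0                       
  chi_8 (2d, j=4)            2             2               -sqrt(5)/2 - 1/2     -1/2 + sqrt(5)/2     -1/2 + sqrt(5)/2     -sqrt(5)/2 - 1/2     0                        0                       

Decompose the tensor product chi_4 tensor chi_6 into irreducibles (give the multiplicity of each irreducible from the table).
chi_4 tensor chi_6 = chi_7 (all other irreducibles have multiplicity 0).

Working: The character of a tensor product is the pointwise product (chi_4 * chi_6)(C) = chi_4(C) * chi_6(C):
  {e}: (1)*(2), {r^5}: (-1)*(2), {r^1, r^9}: (-1)*(-1/2 + sqrt(5)/2), {r^2, r^8}: (1)*(-sqrt(5)/2 - 1/2), {r^3, r^7}: (-1)*(-sqrt(5)/2 - 1/2), {r^4, r^6}: (1)*(-1/2 + sqrt(5)/2), {s, sr^2, ...}: (-1)*(0), {sr, sr^3, ...}: (1)*(0)
so (chi_4 * chi_6) takes values
  {e} -> 2, {r^5} -> -2, {r^1, r^9} -> 1/2 - sqrt(5)/2, {r^2, r^8} -> -sqrt(5)/2 - 1/2, {r^3, r^7} -> 1/2 + sqrt(5)/2, {r^4, r^6} -> -1/2 + sqrt(5)/2, {s, sr^2, ...} -> 0, {sr, sr^3, ...} -> 0.
Now take the inner product of this character with each irreducible chi from the table, <chi_4*chi_6, chi> = (1/20) sum_C |C| (chi_4*chi_6)(C) conj(chi(C)):
  <chi_4*chi_6, chi_1> = (1/20)[1*(2)*conj(1) + 1*(-2)*conj(1) + 2*(1/2 - sqrt(5)/2)*conj(1) + 2*(-sqrt(5)/2 - 1/2)*conj(1) + 2*(1/2 + sqrt(5)/2)*conj(1) + 2*(-1/2 + sqrt(5)/2)*conj(1) + 5*(0)*conj(1) + 5*(0)*conj(1)]
      = (1/20)[(2) + (-2) + (1 - sqrt(5)) + (-sqrt(5) - 1) + (1 + sqrt(5)) + (-1 + sqrt(5)) + (0) + (0)] = 0/20 = 0
  <chi_4*chi_6, chi_2> = (1/20)[1*(2)*conj(1) + 1*(-2)*conj(1) + 2*(1/2 - sqrt(5)/2)*conj(1) + 2*(-sqrt(5)/2 - 1/2)*conj(1) + 2*(1/2 + sqrt(5)/2)*conj(1) + 2*(-1/2 + sqrt(5)/2)*conj(1) + 5*(0)*conj(-1) + 5*(0)*conj(-1)]
      = (1/20)[(2) + (-2) + (1 - sqrt(5)) + (-sqrt(5) - 1) + (1 + sqrt(5)) + (-1 + sqrt(5)) + (0) + (0)] = 0/20 = 0
  <chi_4*chi_6, chi_3> = (1/20)[1*(2)*conj(1) + 1*(-2)*conj(-1) + 2*(1/2 - sqrt(5)/2)*conj(-1) + 2*(-sqrt(5)/2 - 1/2)*conj(1) + 2*(1/2 + sqrt(5)/2)*conj(-1) + 2*(-1/2 + sqrt(5)/2)*conj(1) + 5*(0)*conj(1) + 5*(0)*conj(-1)]
      = (1/20)[(2) + (2) + (-1 + sqrt(5)) + (-sqrt(5) - 1) + (-sqrt(5) - 1) + (-1 + sqrt(5)) + (0) + (0)] = 0/20 = 0
  <chi_4*chi_6, chi_4> = (1/20)[1*(2)*conj(1) + 1*(-2)*conj(-1) + 2*(1/2 - sqrt(5)/2)*conj(-1) + 2*(-sqrt(5)/2 - 1/2)*conj(1) + 2*(1/2 + sqrt(5)/2)*conj(-1) + 2*(-1/2 + sqrt(5)/2)*conj(1) + 5*(0)*conj(-1) + 5*(0)*conj(1)]
      = (1/20)[(2) + (2) + (-1 + sqrt(5)) + (-sqrt(5) - 1) + (-sqrt(5) - 1) + (-1 + sqrt(5)) + (0) + (0)] = 0/20 = 0
  <chi_4*chi_6, chi_5> = (1/20)[1*(2)*conj(2) + 1*(-2)*conj(-2) + 2*(1/2 - sqrt(5)/2)*conj(1/2 + sqrt(5)/2) + 2*(-sqrt(5)/2 - 1/2)*conj(-1/2 + sqrt(5)/2) + 2*(1/2 + sqrt(5)/2)*conj(1/2 - sqrt(5)/2) + 2*(-1/2 + sqrt(5)/2)*conj(-sqrt(5)/2 - 1/2) + 5*(0)*conj(0) + 5*(0)*conj(0)]
      = (1/20)[(4) + (4) + (-2) + (-2) + (-2) + (-2) + (0) + (0)] = 0/20 = 0
  <chi_4*chi_6, chi_6> = (1/20)[1*(2)*conj(2) + 1*(-2)*conj(2) + 2*(1/2 - sqrt(5)/2)*conj(-1/2 + sqrt(5)/2) + 2*(-sqrt(5)/2 - 1/2)*conj(-sqrt(5)/2 - 1/2) + 2*(1/2 + sqrt(5)/2)*conj(-sqrt(5)/2 - 1/2) + 2*(-1/2 + sqrt(5)/2)*conj(-1/2 + sqrt(5)/2) + 5*(0)*conj(0) + 5*(0)*conj(0)]
      = (1/20)[(4) + (-4) + (-3 + sqrt(5)) + (sqrt(5) + 3) + (-3 - sqrt(5)) + (3 - sqrt(5)) + (0) + (0)] = 0/20 = 0
  <chi_4*chi_6, chi_7> = (1/20)[1*(2)*conj(2) + 1*(-2)*conj(-2) + 2*(1/2 - sqrt(5)/2)*conj(1/2 - sqrt(5)/2) + 2*(-sqrt(5)/2 - 1/2)*conj(-sqrt(5)/2 - 1/2) + 2*(1/2 + sqrt(5)/2)*conj(1/2 + sqrt(5)/2) + 2*(-1/2 + sqrt(5)/2)*conj(-1/2 + sqrt(5)/2) + 5*(0)*conj(0) + 5*(0)*conj(0)]
      = (1/20)[(4) + (4) + (3 - sqrt(5)) + (sqrt(5) + 3) + (sqrt(5) + 3) + (3 - sqrt(5)) + (0) + (0)] = 20/20 = 1
  <chi_4*chi_6, chi_8> = (1/20)[1*(2)*conj(2) + 1*(-2)*conj(2) + 2*(1/2 - sqrt(5)/2)*conj(-sqrt(5)/2 - 1/2) + 2*(-sqrt(5)/2 - 1/2)*conj(-1/2 + sqrt(5)/2) + 2*(1/2 + sqrt(5)/2)*conj(-1/2 + sqrt(5)/2) + 2*(-1/2 + sqrt(5)/2)*conj(-sqrt(5)/2 - 1/2) + 5*(0)*conj(0) + 5*(0)*conj(0)]
      = (1/20)[(4) + (-4) + (2) + (-2) + (2) + (-2) + (0) + (0)] = 0/20 = 0
Hence the multiplicities are chi_7: 1. Dimension check: dim(chi_4)*dim(chi_6) = 1*2 = 2 and sum (mult * dim) = 1*2 = 2.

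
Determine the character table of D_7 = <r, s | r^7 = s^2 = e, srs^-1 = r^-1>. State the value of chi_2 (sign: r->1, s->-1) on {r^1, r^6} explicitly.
Conjugacy classes: {e} of size 1, {r^1, r^6} of size 2, {r^2, r^5} of size 2, {r^3, r^4} of size 2, {s, sr, ..., sr^6} of size 7.
Character table:
  irrep \ class              {e} (size 1)  {r^1, r^6} (size 2)  {r^2, r^5} (size 2)  {r^3, r^4} (size 2)  {s, sr, ..., sr^6} (size 7)
  chi_1 (triv)               1             1                    1                    1                    1                          
  chi_2 (sign: r->1, s->-1)  1             1                    1                    1                    -1                         
  chi_3 (2d, j=1)            2             2*cos(2*pi/7)        -2*cos(3*pi/7)       -2*cos(pi/7)         0                          
  chi_4 (2d, j=2)            2             -2*cos(3*pi/7)       -2*cos(pi/7)         2*cos(2*pi/7)        0                          
  chi_5 (2d, j=3)            2             -2*cos(pi/7)         2*cos(2*pi/7)        -2*cos(3*pi/7)       0                          

Spot check: chi_2 (sign: r->1, s->-1) on {r^1, r^6} = 1.

Explanation: D_7 has order 2*7 = 14 with 5 conjugacy classes, hence 5 irreducibles. Sum of squared dims 1 + 1 + 4 + 4 + 4 = 14 = |G|. Linear characters come from the abelianisation; the 2-dimensional irreps have character r^k -> 2*cos(2*pi*j*k/7), reflections -> 0.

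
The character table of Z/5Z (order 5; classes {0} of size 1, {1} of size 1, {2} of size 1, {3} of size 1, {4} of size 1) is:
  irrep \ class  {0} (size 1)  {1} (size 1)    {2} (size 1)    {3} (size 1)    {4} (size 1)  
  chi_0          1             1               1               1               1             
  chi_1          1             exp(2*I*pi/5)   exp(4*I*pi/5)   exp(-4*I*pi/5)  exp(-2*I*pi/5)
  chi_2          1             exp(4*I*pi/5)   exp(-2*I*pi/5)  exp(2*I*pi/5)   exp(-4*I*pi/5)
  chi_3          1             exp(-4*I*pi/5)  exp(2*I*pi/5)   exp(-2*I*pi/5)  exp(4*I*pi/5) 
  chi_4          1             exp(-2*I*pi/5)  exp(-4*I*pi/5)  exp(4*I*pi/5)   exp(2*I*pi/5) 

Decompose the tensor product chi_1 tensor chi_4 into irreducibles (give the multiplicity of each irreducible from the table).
chi_1 tensor chi_4 = chi_0 (all other irreducibles have multiplicity 0).

Derivation: The character of a tensor product is the pointwise product (chi_1 * chi_4)(C) = chi_1(C) * chi_4(C):
  {0}: (1)*(1), {1}: (exp(2*I*pi/5))*(exp(-2*I*pi/5)), {2}: (exp(4*I*pi/5))*(exp(-4*I*pi/5)), {3}: (exp(-4*I*pi/5))*(exp(4*I*pi/5)), {4}: (exp(-2*I*pi/5))*(exp(2*I*pi/5))
so (chi_1 * chi_4) takes values
  {0} -> 1, {1} -> 1, {2} -> 1, {3} -> 1, {4} -> 1.
Now take the inner product of this character with each irreducible chi from the table, <chi_1*chi_4, chi> = (1/5) sum_C |C| (chi_1*chi_4)(C) conj(chi(C)):
  <chi_1*chi_4, chi_0> = (1/5)[1*(1)*conj(1) + 1*(1)*conj(1) + 1*(1)*conj(1) + 1*(1)*conj(1) + 1*(1)*conj(1)]
      = (1/5)[(1) + (1) + (1) + (1) + (1)] = 5/5 = 1
  <chi_1*chi_4, chi_1> = (1/5)[1*(1)*conj(1) + 1*(1)*conj(exp(2*I*pi/5)) + 1*(1)*conj(exp(4*I*pi/5)) + 1*(1)*conj(exp(-4*I*pi/5)) + 1*(1)*conj(exp(-2*I*pi/5))]
      = (1/5)[(1) + (exp(-2*I*pi/5)) + (exp(-4*I*pi/5)) + (exp(4*I*pi/5)) + (exp(2*I*pi/5))] = 0/5 = 0
  <chi_1*chi_4, chi_2> = (1/5)[1*(1)*conj(1) + 1*(1)*conj(exp(4*I*pi/5)) + 1*(1)*conj(exp(-2*I*pi/5)) + 1*(1)*conj(exp(2*I*pi/5)) + 1*(1)*conj(exp(-4*I*pi/5))]
      = (1/5)[(1) + (exp(-4*I*pi/5)) + (exp(2*I*pi/5)) + (exp(-2*I*pi/5)) + (exp(4*I*pi/5))] = 0/5 = 0
  <chi_1*chi_4, chi_3> = (1/5)[1*(1)*conj(1) + 1*(1)*conj(exp(-4*I*pi/5)) + 1*(1)*conj(exp(2*I*pi/5)) + 1*(1)*conj(exp(-2*I*pi/5)) + 1*(1)*conj(exp(4*I*pi/5))]
      = (1/5)[(1) + (exp(4*I*pi/5)) + (exp(-2*I*pi/5)) + (exp(2*I*pi/5)) + (exp(-4*I*pi/5))] = 0/5 = 0
  <chi_1*chi_4, chi_4> = (1/5)[1*(1)*conj(1) + 1*(1)*conj(exp(-2*I*pi/5)) + 1*(1)*conj(exp(-4*I*pi/5)) + 1*(1)*conj(exp(4*I*pi/5)) + 1*(1)*conj(exp(2*I*pi/5))]
      = (1/5)[(1) + (exp(2*I*pi/5)) + (exp(4*I*pi/5)) + (exp(-4*I*pi/5)) + (exp(-2*I*pi/5))] = 0/5 = 0
(Exp terms are combined using exp(i*s)*conj(exp(i*t)) = exp(i*(s-t)), and sums of them are collapsed using the identity that for every m > 1 the m distinct m-th roots of unity sum to 0, e.g. 1 + exp(2*I*pi/3) + exp(-2*I*pi/3) = 0.)
Hence the multiplicities are chi_0: 1. Dimension check: dim(chi_1)*dim(chi_4) = 1*1 = 1 and sum (mult * dim) = 1*1 = 1.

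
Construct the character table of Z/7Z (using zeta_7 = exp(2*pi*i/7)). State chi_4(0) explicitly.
Character table of Z/7Z (irreps indexed chi_0,...,chi_6 with chi_k(m) = zeta_7^(k*m), zeta_7 = exp(2*pi*i/7)):
  irrep \ class  {0} (size 1)  {1} (size 1)    {2} (size 1)    {3} (size 1)    {4} (size 1)    {5} (size 1)    {6} (size 1)  
  chi_0          1             1               1               1               1               1               1             
  chi_1          1             exp(2*I*pi/7)   exp(4*I*pi/7)   exp(6*I*pi/7)   exp(-6*I*pi/7)  exp(-4*I*pi/7)  exp(-2*I*pi/7)
  chi_2          1             exp(4*I*pi/7)   exp(-6*I*pi/7)  exp(-2*I*pi/7)  exp(2*I*pi/7)   exp(6*I*pi/7)   exp(-4*I*pi/7)
  chi_3          1             exp(6*I*pi/7)   exp(-2*I*pi/7)  exp(4*I*pi/7)   exp(-4*I*pi/7)  exp(2*I*pi/7)   exp(-6*I*pi/7)
  chi_4          1             exp(-6*I*pi/7)  exp(2*I*pi/7)   exp(-4*I*pi/7)  exp(4*I*pi/7)   exp(-2*I*pi/7)  exp(6*I*pi/7) 
  chi_5          1             exp(-4*I*pi/7)  exp(6*I*pi/7)   exp(2*I*pi/7)   exp(-2*I*pi/7)  exp(-6*I*pi/7)  exp(4*I*pi/7) 
  chi_6          1             exp(-2*I*pi/7)  exp(-4*I*pi/7)  exp(-6*I*pi/7)  exp(6*I*pi/7)   exp(4*I*pi/7)   exp(2*I*pi/7) 

Spot check: chi_4(0) = zeta_7^(4*0) = zeta_7^0 = 1.

Working: Z/7Z is abelian, so all 7 irreducible complex representations are 1-dimensional. They are given by chi_k(m) = zeta_7^(k*m) for k = 0,...,6. Row orthogonality: sum_m chi_k(m) conj(chi_l(m)) = 7 * [k = l].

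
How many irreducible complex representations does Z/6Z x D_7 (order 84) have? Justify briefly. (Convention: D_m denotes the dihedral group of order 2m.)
30

Working: The number of irreducible complex representations of a finite group equals its number of conjugacy classes. For a direct product, #classes(G x H) = #classes(G) * #classes(H). Z/6Z has 6 classes (abelian), D_7 has 5 classes, so 6 * 5 = 30, so Z/6Z x D_7 (order 84) has exactly 30 irreducible complex representations.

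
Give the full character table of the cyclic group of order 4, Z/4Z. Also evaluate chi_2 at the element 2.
Character table of Z/4Z (irreps indexed chi_0,...,chi_3 with chi_k(m) = zeta_4^(k*m), zeta_4 = exp(2*pi*i/4)):
  irrep \ class  {0} (size 1)  {1} (size 1)  {2} (size 1)  {3} (size 1)
  chi_0          1             1             1             1           
  chi_1          1             I             -1            -I          
  chi_2          1             -1            1             -1          
  chi_3          1             -I            -1            I           

Spot check: chi_2(2) = zeta_4^(2*2) = zeta_4^4 = 1.

Proof sketch: Z/4Z is abelian, so all 4 irreducible complex representations are 1-dimensional. They are given by chi_k(m) = zeta_4^(k*m) for k = 0,...,3. Row orthogonality: sum_m chi_k(m) conj(chi_l(m)) = 4 * [k = l].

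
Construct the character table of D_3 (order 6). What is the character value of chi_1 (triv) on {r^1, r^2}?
Conjugacy classes: {e} of size 1, {r^1, r^2} of size 2, {s, sr, ..., sr^2} of size 3.
Character table:
  irrep \ class              {e} (size 1)  {r^1, r^2} (size 2)  {s, sr, ..., sr^2} (size 3)
  chi_1 (triv)               1             1                    1                          
  chi_2 (sign: r->1, s->-1)  1             1                    -1                         
  chi_3 (2d, j=1)            2             -1                   0                          

Spot check: chi_1 (triv) on {r^1, r^2} = 1.

Working: D_3 has order 2*3 = 6 with 3 conjugacy classes, hence 3 irreducibles. Sum of squared dims 1 + 1 + 4 = 6 = |G|. Linear characters come from the abelianisation; the 2-dimensional irreps have character r^k -> 2*cos(2*pi*j*k/3), reflections -> 0.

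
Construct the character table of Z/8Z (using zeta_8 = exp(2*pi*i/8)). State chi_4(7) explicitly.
Character table of Z/8Z (irreps indexed chi_0,...,chi_7 with chi_k(m) = zeta_8^(k*m), zeta_8 = exp(2*pi*i/8)):
  irrep \ class  {0} (size 1)  {1} (size 1)    {2} (size 1)  {3} (size 1)    {4} (size 1)  {5} (size 1)    {6} (size 1)  {7} (size 1)  
  chi_0          1             1               1             1               1             1               1             1             
  chi_1          1             exp(I*pi/4)     I             exp(3*I*pi/4)   -1            exp(-3*I*pi/4)  -I            exp(-I*pi/4)  
  chi_2          1             I               -1            -I              1             I               -1            -I            
  chi_3          1             exp(3*I*pi/4)   -I            exp(I*pi/4)     -1            exp(-I*pi/4)    I             exp(-3*I*pi/4)
  chi_4          1             -1              1             -1              1             -1              1             -1            
  chi_5          1             exp(-3*I*pi/4)  I             exp(-I*pi/4)    -1            exp(I*pi/4)     -I            exp(3*I*pi/4) 
  chi_6          1             -I              -1            I               1             -I              -1            I             
  chi_7          1             exp(-I*pi/4)    -I            exp(-3*I*pi/4)  -1            exp(3*I*pi/4)   I             exp(I*pi/4)   

Spot check: chi_4(7) = zeta_8^(4*7) = zeta_8^28 = -1.

Why: Z/8Z is abelian, so all 8 irreducible complex representations are 1-dimensional. They are given by chi_k(m) = zeta_8^(k*m) for k = 0,...,7. Row orthogonality: sum_m chi_k(m) conj(chi_l(m)) = 8 * [k = l].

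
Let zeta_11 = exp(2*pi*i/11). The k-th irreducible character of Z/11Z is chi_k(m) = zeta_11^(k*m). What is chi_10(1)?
chi_10(1) = zeta_11^10 = exp(-2*I*pi/11)

Working: chi_10(1) = zeta_11^(10*1) = zeta_11^10. Since zeta_11^11 = 1, this equals zeta_11^10 = exp(2*pi*i*10/11) = exp(-2*I*pi/11).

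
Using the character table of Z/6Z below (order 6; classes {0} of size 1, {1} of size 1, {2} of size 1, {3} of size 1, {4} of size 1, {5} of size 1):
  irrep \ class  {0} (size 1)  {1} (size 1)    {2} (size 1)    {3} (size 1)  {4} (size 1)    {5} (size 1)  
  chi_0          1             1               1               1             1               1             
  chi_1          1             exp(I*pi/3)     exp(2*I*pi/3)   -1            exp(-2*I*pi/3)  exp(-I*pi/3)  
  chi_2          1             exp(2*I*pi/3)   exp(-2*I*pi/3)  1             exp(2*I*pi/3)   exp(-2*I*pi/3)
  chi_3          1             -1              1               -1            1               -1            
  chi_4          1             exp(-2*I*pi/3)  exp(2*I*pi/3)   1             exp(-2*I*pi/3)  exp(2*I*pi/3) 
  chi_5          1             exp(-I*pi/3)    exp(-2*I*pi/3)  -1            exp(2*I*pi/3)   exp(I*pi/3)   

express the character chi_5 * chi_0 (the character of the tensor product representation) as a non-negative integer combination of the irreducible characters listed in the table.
chi_5 tensor chi_0 = chi_5 (all other irreducibles have multiplicity 0).

Reasoning: The character of a tensor product is the pointwise product (chi_5 * chi_0)(C) = chi_5(C) * chi_0(C):
  {0}: (1)*(1), {1}: (exp(-I*pi/3))*(1), {2}: (exp(-2*I*pi/3))*(1), {3}: (-1)*(1), {4}: (exp(2*I*pi/3))*(1), {5}: (exp(I*pi/3))*(1)
so (chi_5 * chi_0) takes values
  {0} -> 1, {1} -> exp(-I*pi/3), {2} -> exp(-2*I*pi/3), {3} -> -1, {4} -> exp(2*I*pi/3), {5} -> exp(I*pi/3).
Now take the inner product of this character with each irreducible chi from the table, <chi_5*chi_0, chi> = (1/6) sum_C |C| (chi_5*chi_0)(C) conj(chi(C)):
  <chi_5*chi_0, chi_0> = (1/6)[1*(1)*conj(1) + 1*(exp(-I*pi/3))*conj(1) + 1*(exp(-2*I*pi/3))*conj(1) + 1*(-1)*conj(1) + 1*(exp(2*I*pi/3))*conj(1) + 1*(exp(I*pi/3))*conj(1)]
      = (1/6)[(1) + (exp(-I*pi/3)) + (exp(-2*I*pi/3)) + (-1) + (exp(2*I*pi/3)) + (exp(I*pi/3))] = 0/6 = 0
  <chi_5*chi_0, chi_1> = (1/6)[1*(1)*conj(1) + 1*(exp(-I*pi/3))*conj(exp(I*pi/3)) + 1*(exp(-2*I*pi/3))*conj(exp(2*I*pi/3)) + 1*(-1)*conj(-1) + 1*(exp(2*I*pi/3))*conj(exp(-2*I*pi/3)) + 1*(exp(I*pi/3))*conj(exp(-I*pi/3))]
      = (1/6)[(1) + (exp(-2*I*pi/3)) + (exp(2*I*pi/3)) + (1) + (exp(-2*I*pi/3)) + (exp(2*I*pi/3))] = 0/6 = 0
  <chi_5*chi_0, chi_2> = (1/6)[1*(1)*conj(1) + 1*(exp(-I*pi/3))*conj(exp(2*I*pi/3)) + 1*(exp(-2*I*pi/3))*conj(exp(-2*I*pi/3)) + 1*(-1)*conj(1) + 1*(exp(2*I*pi/3))*conj(exp(2*I*pi/3)) + 1*(exp(I*pi/3))*conj(exp(-2*I*pi/3))]
      = (1/6)[(1) + (-1) + (1) + (-1) + (1) + (-1)] = 0/6 = 0
  <chi_5*chi_0, chi_3> = (1/6)[1*(1)*conj(1) + 1*(exp(-I*pi/3))*conj(-1) + 1*(exp(-2*I*pi/3))*conj(1) + 1*(-1)*conj(-1) + 1*(exp(2*I*pi/3))*conj(1) + 1*(exp(I*pi/3))*conj(-1)]
      = (1/6)[(1) + (-exp(-I*pi/3)) + (exp(-2*I*pi/3)) + (1) + (exp(2*I*pi/3)) + (-exp(I*pi/3))] = 0/6 = 0
  <chi_5*chi_0, chi_4> = (1/6)[1*(1)*conj(1) + 1*(exp(-I*pi/3))*conj(exp(-2*I*pi/3)) + 1*(exp(-2*I*pi/3))*conj(exp(2*I*pi/3)) + 1*(-1)*conj(1) + 1*(exp(2*I*pi/3))*conj(exp(-2*I*pi/3)) + 1*(exp(I*pi/3))*conj(exp(2*I*pi/3))]
      = (1/6)[(1) + (exp(I*pi/3)) + (exp(2*I*pi/3)) + (-1) + (exp(-2*I*pi/3)) + (exp(-I*pi/3))] = 0/6 = 0
  <chi_5*chi_0, chi_5> = (1/6)[1*(1)*conj(1) + 1*(exp(-I*pi/3))*conj(exp(-I*pi/3)) + 1*(exp(-2*I*pi/3))*conj(exp(-2*I*pi/3)) + 1*(-1)*conj(-1) + 1*(exp(2*I*pi/3))*conj(exp(2*I*pi/3)) + 1*(exp(I*pi/3))*conj(exp(I*pi/3))]
      = (1/6)[(1) + (1) + (1) + (1) + (1) + (1)] = 6/6 = 1
(Exp terms are combined using exp(i*s)*conj(exp(i*t)) = exp(i*(s-t)), and sums of them are collapsed using the identity that for every m > 1 the m distinct m-th roots of unity sum to 0, e.g. 1 + exp(2*I*pi/3) + exp(-2*I*pi/3) = 0.)
Hence the multiplicities are chi_5: 1. Dimension check: dim(chi_5)*dim(chi_0) = 1*1 = 1 and sum (mult * dim) = 1*1 = 1.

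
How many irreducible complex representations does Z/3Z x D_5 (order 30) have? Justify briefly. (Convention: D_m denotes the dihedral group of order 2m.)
12

Why: The number of irreducible complex representations of a finite group equals its number of conjugacy classes. For a direct product, #classes(G x H) = #classes(G) * #classes(H). Z/3Z has 3 classes (abelian), D_5 has 4 classes, so 3 * 4 = 12, so Z/3Z x D_5 (order 30) has exactly 12 irreducible complex representations.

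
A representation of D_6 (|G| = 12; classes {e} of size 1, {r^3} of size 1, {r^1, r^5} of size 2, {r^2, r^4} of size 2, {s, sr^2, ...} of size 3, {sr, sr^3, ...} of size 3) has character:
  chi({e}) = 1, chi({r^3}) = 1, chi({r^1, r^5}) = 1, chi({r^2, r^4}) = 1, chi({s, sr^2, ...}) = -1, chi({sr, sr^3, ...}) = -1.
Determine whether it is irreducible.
Irreducible: <chi, chi> = 1.

Why: <chi, chi> = (1/|G|) sum_C |C| * |chi(C)|^2 = (1/12)[1*|1|^2 + 1*|1|^2 + 2*|1|^2 + 2*|1|^2 + 3*|-1|^2 + 3*|-1|^2]
  = (1/12)[(1) + (1) + (2) + (2) + (3) + (3)] = 12/12 = 1.
A character is irreducible iff <chi, chi> = 1, so this representation is irreducible.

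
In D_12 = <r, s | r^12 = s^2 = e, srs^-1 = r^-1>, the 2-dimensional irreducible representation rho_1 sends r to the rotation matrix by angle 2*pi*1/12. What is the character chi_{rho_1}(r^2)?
chi_{rho_1}(r^2) = 2*cos(2*pi*1*2/12) = 1

Derivation: rho_1(r^2) is rotation by angle 2*pi*1*2/12, whose trace is 2*cos(2*pi*1*2/12) = 1.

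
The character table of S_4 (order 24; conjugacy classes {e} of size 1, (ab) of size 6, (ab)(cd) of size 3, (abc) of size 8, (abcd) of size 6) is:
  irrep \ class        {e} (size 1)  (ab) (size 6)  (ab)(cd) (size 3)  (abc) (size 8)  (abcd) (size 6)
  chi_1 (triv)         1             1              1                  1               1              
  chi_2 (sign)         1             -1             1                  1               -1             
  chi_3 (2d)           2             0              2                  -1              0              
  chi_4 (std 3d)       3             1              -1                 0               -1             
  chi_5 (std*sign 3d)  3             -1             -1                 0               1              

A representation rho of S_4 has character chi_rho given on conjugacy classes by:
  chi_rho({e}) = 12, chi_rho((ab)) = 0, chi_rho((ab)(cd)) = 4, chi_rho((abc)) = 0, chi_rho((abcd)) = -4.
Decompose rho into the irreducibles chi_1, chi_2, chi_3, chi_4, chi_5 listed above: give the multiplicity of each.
Multiplicities: chi_1: 0, chi_2: 2, chi_3: 2, chi_4: 2, chi_5: 0.

Argument: Use <chi_rho, chi> = (1/|G|) sum_C |C| * chi_rho(C) * conj(chi(C)) with |G| = 24 for each irreducible chi in the table:
  <chi_rho, chi_1> = (1/24)[1*(12)*conj(1) + 6*(0)*conj(1) + 3*(4)*conj(1) + 8*(0)*conj(1) + 6*(-4)*conj(1)]
      = (1/24)[(12) + (0) + (12) + (0) + (-24)] = 0/24 = 0
  <chi_rho, chi_2> = (1/24)[1*(12)*conj(1) + 6*(0)*conj(-1) + 3*(4)*conj(1) + 8*(0)*conj(1) + 6*(-4)*conj(-1)]
      = (1/24)[(12) + (0) + (12) + (0) + (24)] = 48/24 = 2
  <chi_rho, chi_3> = (1/24)[1*(12)*conj(2) + 6*(0)*conj(0) + 3*(4)*conj(2) + 8*(0)*conj(-1) + 6*(-4)*conj(0)]
      = (1/24)[(24) + (0) + (24) + (0) + (0)] = 48/24 = 2
  <chi_rho, chi_4> = (1/24)[1*(12)*conj(3) + 6*(0)*conj(1) + 3*(4)*conj(-1) + 8*(0)*conj(0) + 6*(-4)*conj(-1)]
      = (1/24)[(36) + (0) + (-12) + (0) + (24)] = 48/24 = 2
  <chi_rho, chi_5> = (1/24)[1*(12)*conj(3) + 6*(0)*conj(-1) + 3*(4)*conj(-1) + 8*(0)*conj(0) + 6*(-4)*conj(1)]
      = (1/24)[(36) + (0) + (-12) + (0) + (-24)] = 0/24 = 0
Dimension check: dim(rho) = sum (mult * dim) = 0*1 + 2*1 + 2*2 + 2*3 + 0*3 = 12 = chi_rho(e) = 12.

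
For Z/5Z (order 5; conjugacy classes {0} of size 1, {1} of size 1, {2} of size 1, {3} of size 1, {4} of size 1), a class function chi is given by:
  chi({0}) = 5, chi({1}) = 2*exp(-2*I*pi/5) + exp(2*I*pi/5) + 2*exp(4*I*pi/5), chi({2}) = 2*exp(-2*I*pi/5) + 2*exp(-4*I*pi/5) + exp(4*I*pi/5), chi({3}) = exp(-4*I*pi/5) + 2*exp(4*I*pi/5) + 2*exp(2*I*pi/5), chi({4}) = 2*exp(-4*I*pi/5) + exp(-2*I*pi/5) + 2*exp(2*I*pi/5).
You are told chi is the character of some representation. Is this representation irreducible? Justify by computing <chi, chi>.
Not irreducible (reducible): <chi, chi> = 9 > 1.

Working: <chi, chi> = (1/|G|) sum_C |C| * |chi(C)|^2 = (1/5)[1*|5|^2 + 1*|2*exp(-2*I*pi/5) + exp(2*I*pi/5) + 2*exp(4*I*pi/5)|^2 + 1*|2*exp(-2*I*pi/5) + 2*exp(-4*I*pi/5) + exp(4*I*pi/5)|^2 + 1*|exp(-4*I*pi/5) + 2*exp(4*I*pi/5) + 2*exp(2*I*pi/5)|^2 + 1*|2*exp(-4*I*pi/5) + exp(-2*I*pi/5) + 2*exp(2*I*pi/5)|^2]
  = (1/5)[(25) + (9 + 6*exp(-4*I*pi/5) + 2*exp(-2*I*pi/5) + 2*exp(2*I*pi/5) + 6*exp(4*I*pi/5)) + (9 + 6*exp(-2*I*pi/5) + 2*exp(-4*I*pi/5) + 2*exp(4*I*pi/5) + 6*exp(2*I*pi/5)) + (9 + 6*exp(-2*I*pi/5) + 2*exp(-4*I*pi/5) + 2*exp(4*I*pi/5) + 6*exp(2*I*pi/5)) + (9 + 6*exp(-4*I*pi/5) + 2*exp(-2*I*pi/5) + 2*exp(2*I*pi/5) + 6*exp(4*I*pi/5))] = 45/5 = 9.
(Exp terms are combined using exp(i*s)*conj(exp(i*t)) = exp(i*(s-t)), and sums of them are collapsed using the identity that for every m > 1 the m distinct m-th roots of unity sum to 0, e.g. 1 + exp(2*I*pi/3) + exp(-2*I*pi/3) = 0.)
A character is irreducible iff <chi, chi> = 1, so this representation is reducible.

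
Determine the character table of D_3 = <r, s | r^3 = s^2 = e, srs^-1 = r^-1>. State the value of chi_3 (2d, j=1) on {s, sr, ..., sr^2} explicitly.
Conjugacy classes: {e} of size 1, {r^1, r^2} of size 2, {s, sr, ..., sr^2} of size 3.
Character table:
  irrep \ class              {e} (size 1)  {r^1, r^2} (size 2)  {s, sr, ..., sr^2} (size 3)
  chi_1 (triv)               1             1                    1                          
  chi_2 (sign: r->1, s->-1)  1             1                    -1                         
  chi_3 (2d, j=1)            2             -1                   0                          

Spot check: chi_3 (2d, j=1) on {s, sr, ..., sr^2} = 0.

D_3 has order 2*3 = 6 with 3 conjugacy classes, hence 3 irreducibles. Sum of squared dims 1 + 1 + 4 = 6 = |G|. Linear characters come from the abelianisation; the 2-dimensional irreps have character r^k -> 2*cos(2*pi*j*k/3), reflections -> 0.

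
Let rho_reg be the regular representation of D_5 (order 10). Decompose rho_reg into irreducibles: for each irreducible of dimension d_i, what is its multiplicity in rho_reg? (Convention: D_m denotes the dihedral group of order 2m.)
Each irreducible V_i of dimension d_i appears with multiplicity d_i, i.e. rho_reg = (direct sum over all irreducibles V_i) d_i V_i. The irreducible dimensions for D_5 are 1, 1, 2, 2: 2 irreducibles of dimension 1, each with multiplicity 1; 2 irreducibles of dimension 2, each with multiplicity 2. Total dimension 2*1*1 + 2*2*2 = 10 = |G|.

Solution. General theorem: in the regular representation of a finite group G, each irreducible appears with multiplicity equal to its dimension. Check: dim(rho_reg) = sum d_i^2 = 1 + 1 + 4 + 4 = 10 = |G|.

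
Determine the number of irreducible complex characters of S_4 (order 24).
5

Proof sketch: The number of irreducible complex representations of a finite group equals its number of conjugacy classes. Conjugacy classes in S_4 correspond to cycle types, i.e. partitions of 4; there are p(4) = 5 of them, so S_4 (order 24) has exactly 5 irreducible complex representations.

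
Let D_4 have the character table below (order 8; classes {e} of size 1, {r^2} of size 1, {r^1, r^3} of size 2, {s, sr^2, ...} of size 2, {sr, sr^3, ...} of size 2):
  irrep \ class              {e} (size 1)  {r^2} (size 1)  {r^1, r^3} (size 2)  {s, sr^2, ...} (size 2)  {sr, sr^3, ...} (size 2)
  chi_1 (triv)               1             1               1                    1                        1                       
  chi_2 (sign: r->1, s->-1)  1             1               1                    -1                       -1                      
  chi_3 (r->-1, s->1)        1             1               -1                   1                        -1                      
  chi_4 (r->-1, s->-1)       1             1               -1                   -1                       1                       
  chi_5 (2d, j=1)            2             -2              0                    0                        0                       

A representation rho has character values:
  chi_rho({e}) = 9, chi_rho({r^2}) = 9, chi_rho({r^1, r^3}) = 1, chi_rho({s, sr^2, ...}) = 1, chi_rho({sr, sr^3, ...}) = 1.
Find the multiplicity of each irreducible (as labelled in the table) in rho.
Multiplicities: chi_1: 3, chi_2: 2, chi_3: 2, chi_4: 2, chi_5: 0.

Justification: Use <chi_rho, chi> = (1/|G|) sum_C |C| * chi_rho(C) * conj(chi(C)) with |G| = 8 for each irreducible chi in the table:
  <chi_rho, chi_1> = (1/8)[1*(9)*conj(1) + 1*(9)*conj(1) + 2*(1)*conj(1) + 2*(1)*conj(1) + 2*(1)*conj(1)]
      = (1/8)[(9) + (9) + (2) + (2) + (2)] = 24/8 = 3
  <chi_rho, chi_2> = (1/8)[1*(9)*conj(1) + 1*(9)*conj(1) + 2*(1)*conj(1) + 2*(1)*conj(-1) + 2*(1)*conj(-1)]
      = (1/8)[(9) + (9) + (2) + (-2) + (-2)] = 16/8 = 2
  <chi_rho, chi_3> = (1/8)[1*(9)*conj(1) + 1*(9)*conj(1) + 2*(1)*conj(-1) + 2*(1)*conj(1) + 2*(1)*conj(-1)]
      = (1/8)[(9) + (9) + (-2) + (2) + (-2)] = 16/8 = 2
  <chi_rho, chi_4> = (1/8)[1*(9)*conj(1) + 1*(9)*conj(1) + 2*(1)*conj(-1) + 2*(1)*conj(-1) + 2*(1)*conj(1)]
      = (1/8)[(9) + (9) + (-2) + (-2) + (2)] = 16/8 = 2
  <chi_rho, chi_5> = (1/8)[1*(9)*conj(2) + 1*(9)*conj(-2) + 2*(1)*conj(0) + 2*(1)*conj(0) + 2*(1)*conj(0)]
      = (1/8)[(18) + (-18) + (0) + (0) + (0)] = 0/8 = 0
Dimension check: dim(rho) = sum (mult * dim) = 3*1 + 2*1 + 2*1 + 2*1 + 0*2 = 9 = chi_rho(e) = 9.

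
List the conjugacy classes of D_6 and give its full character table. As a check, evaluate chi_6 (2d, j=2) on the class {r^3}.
Conjugacy classes: {e} of size 1, {r^3} of size 1, {r^1, r^5} of size 2, {r^2, r^4} of size 2, {s, sr^2, ...} of size 3, {sr, sr^3, ...} of size 3.
Character table:
  irrep \ class              {e} (size 1)  {r^3} (size 1)  {r^1, r^5} (size 2)  {r^2, r^4} (size 2)  {s, sr^2, ...} (size 3)  {sr, sr^3, ...} (size 3)
  chi_1 (triv)               1             1               1                    1                    1                        1                       
  chi_2 (sign: r->1, s->-1)  1             1               1                    1                    -1                       -1                      
  chi_3 (r->-1, s->1)        1             -1              -1                   1                    1                        -1                      
  chi_4 (r->-1, s->-1)       1             -1              -1                   1                    -1                       1                       
  chi_5 (2d, j=1)            2             -2              1                    -1                   0                        0                       
  chi_6 (2d, j=2)            2             2               -1                   -1                   0                        0                       

Spot check: chi_6 (2d, j=2) on {r^3} = 2.

Working: D_6 has order 2*6 = 12 with 6 conjugacy classes, hence 6 irreducibles. Sum of squared dims 1 + 1 + 1 + 1 + 4 + 4 = 12 = |G|. Linear characters come from the abelianisation; the 2-dimensional irreps have character r^k -> 2*cos(2*pi*j*k/6), reflections -> 0.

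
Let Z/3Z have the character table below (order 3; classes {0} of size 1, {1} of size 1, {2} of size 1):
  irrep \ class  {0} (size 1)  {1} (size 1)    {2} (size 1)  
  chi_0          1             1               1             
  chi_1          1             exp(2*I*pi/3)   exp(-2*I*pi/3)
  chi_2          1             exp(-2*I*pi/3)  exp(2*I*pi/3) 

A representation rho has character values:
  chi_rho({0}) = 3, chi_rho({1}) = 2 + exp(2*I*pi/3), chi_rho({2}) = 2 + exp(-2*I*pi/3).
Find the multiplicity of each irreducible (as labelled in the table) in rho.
Multiplicities: chi_0: 2, chi_1: 1, chi_2: 0.

Explanation: Use <chi_rho, chi> = (1/|G|) sum_C |C| * chi_rho(C) * conj(chi(C)) with |G| = 3 for each irreducible chi in the table:
  <chi_rho, chi_0> = (1/3)[1*(3)*conj(1) + 1*(2 + exp(2*I*pi/3))*conj(1) + 1*(2 + exp(-2*I*pi/3))*conj(1)]
      = (1/3)[(3) + (2 + exp(2*I*pi/3)) + (2 + exp(-2*I*pi/3))] = 6/3 = 2
  <chi_rho, chi_1> = (1/3)[1*(3)*conj(1) + 1*(2 + exp(2*I*pi/3))*conj(exp(2*I*pi/3)) + 1*(2 + exp(-2*I*pi/3))*conj(exp(-2*I*pi/3))]
      = (1/3)[(3) + (1 + 2*exp(-2*I*pi/3)) + (1 + 2*exp(2*I*pi/3))] = 3/3 = 1
  <chi_rho, chi_2> = (1/3)[1*(3)*conj(1) + 1*(2 + exp(2*I*pi/3))*conj(exp(-2*I*pi/3)) + 1*(2 + exp(-2*I*pi/3))*conj(exp(2*I*pi/3))]
      = (1/3)[(3) + (exp(-2*I*pi/3) + 2*exp(2*I*pi/3)) + (2*exp(-2*I*pi/3) + exp(2*I*pi/3))] = 0/3 = 0
(Exp terms are combined using exp(i*s)*conj(exp(i*t)) = exp(i*(s-t)), and sums of them are collapsed using the identity that for every m > 1 the m distinct m-th roots of unity sum to 0, e.g. 1 + exp(2*I*pi/3) + exp(-2*I*pi/3) = 0.)
Dimension check: dim(rho) = sum (mult * dim) = 2*1 + 1*1 + 0*1 = 3 = chi_rho(e) = 3.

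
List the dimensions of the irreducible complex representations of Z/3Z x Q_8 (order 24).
Dimensions: 1, 1, 1, 1, 1, 1, 1, 1, 1, 1, 1, 1, 2, 2, 2

Justification: There are 15 irreducibles (= number of conjugacy classes). Their dimensions d_i satisfy sum d_i^2 = |G| = 24: 1 + 1 + 1 + 1 + 1 + 1 + 1 + 1 + 1 + 1 + 1 + 1 + 4 + 4 + 4 = 24. (For the product with Z/3Z: each of the 3 1-dim characters of Z/3Z tensors with each irrep of Q_8, giving 3 copies of each Q_8-dimension.)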